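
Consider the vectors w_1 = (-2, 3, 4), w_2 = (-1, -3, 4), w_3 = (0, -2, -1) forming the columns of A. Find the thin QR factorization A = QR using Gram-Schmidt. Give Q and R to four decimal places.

Q = [[-0.3714, -0.0787, -0.9251], [0.5571, -0.8160, -0.1542], [0.7428, 0.5726, -0.3469]], R = [[5.3852, 1.6713, -1.8570], [0.0000, 4.8174, 1.0594], [0.0000, 0.0000, 0.6553]]

e_1 = w_1/‖w_1‖ = (-2, 3, 4)/5.3852 = (-0.3714, 0.5571, 0.7428).
r_{12} = e_1·w_2 = 1.6713.
u_2 = w_2 − 1.6713·e_1 = (-0.3793, -3.9310, 2.7586).
‖u_2‖ = 4.8174, so e_2 = (-0.0787, -0.8160, 0.5726).
r_{13} = e_1·w_3 = -1.8570; r_{23} = e_2·w_3 = 1.0594.
u_3 = w_3 + 1.8570·e_1 − 1.0594·e_2 = (-0.6062, -0.1010, -0.2273).
‖u_3‖ = 0.6553, so e_3 = (-0.9251, -0.1542, -0.3469).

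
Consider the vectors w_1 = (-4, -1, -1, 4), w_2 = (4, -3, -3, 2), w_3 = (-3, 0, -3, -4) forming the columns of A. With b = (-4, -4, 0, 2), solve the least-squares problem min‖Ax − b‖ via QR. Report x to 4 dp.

w_1 = (-4, -1, -1, 4); ‖w_1‖ = 5.8310, so q_1 = (-0.6860, -0.1715, -0.1715, 0.6860).
q_1·w_2 = (-0.6860)·4 + (-0.1715)·(-3) + (-0.1715)·(-3) + 0.6860·2 = -0.3430.
u_2 = w_2 + 0.3430·q_1 = (3.7647, -3.0588, -3.0588, 2.2353).
‖u_2‖ = 6.1549, so q_2 = (0.6117, -0.4970, -0.4970, 0.3632).
q_1·w_3 = (-0.6860)·(-3) + (-0.1715)·0 + (-0.1715)·(-3) + 0.6860·(-4) = -0.1715; q_2·w_3 = 0.6117·(-3) + (-0.4970)·0 + (-0.4970)·(-3) + 0.3632·(-4) = -1.7968.
u_3 = w_3 + 0.1715·q_1 + 1.7968·q_2 = (-2.0186, -0.9224, -3.9224, -3.2298).
‖u_3‖ = 5.5446, so q_3 = (-0.3641, -0.1664, -0.7074, -0.5825).
Qᵀb = (4.8020, 0.2676, 0.9567).
Back-substitute: x_3 = 0.9567/5.5446 = 0.1725.
x_2 = (0.2676 + 1.7968·0.1725)/6.1549 = 0.0938.
x_1 = (4.8020 + 0.3430·0.0938 + 0.1715·0.1725)/5.8310 = 0.8341.

x = (0.8341, 0.0938, 0.1725)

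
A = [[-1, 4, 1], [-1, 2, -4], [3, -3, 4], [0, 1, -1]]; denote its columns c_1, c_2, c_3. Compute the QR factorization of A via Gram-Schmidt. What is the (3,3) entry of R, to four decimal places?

r_{33} = 3.5065

c_1 = (-1, -1, 3, 0); ‖c_1‖ = 3.3166, so q_1 = (-0.3015, -0.3015, 0.9045, 0.0000).
q_1·c_2 = (-0.3015)·4 + (-0.3015)·2 + 0.9045·(-3) + 0.0000·1 = -4.5227.
u_2 = c_2 + 4.5227·q_1 = (2.6364, 0.6364, 1.0909, 1.0000).
‖u_2‖ = 3.0896, so q_2 = (0.8533, 0.2060, 0.3531, 0.3237).
q_1·c_3 = (-0.3015)·1 + (-0.3015)·(-4) + 0.9045·4 + 0.0000·(-1) = 4.5227; q_2·c_3 = 0.8533·1 + 0.2060·(-4) + 0.3531·4 + 0.3237·(-1) = 1.1181.
u_3 = c_3 − 4.5227·q_1 − 1.1181·q_2 = (1.4095, -2.8667, -0.4857, -1.3619).
r_{33} = ‖u_3‖ = 3.5065.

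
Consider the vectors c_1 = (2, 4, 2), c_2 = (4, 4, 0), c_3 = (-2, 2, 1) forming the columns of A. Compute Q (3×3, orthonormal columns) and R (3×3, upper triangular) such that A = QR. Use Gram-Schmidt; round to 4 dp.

q_1 = c_1/‖c_1‖ = (2, 4, 2)/4.8990 = (0.4082, 0.8165, 0.4082).
r_{12} = q_1·c_2 = 4.8990.
u_2 = c_2 − 4.8990·q_1 = (2.0000, 0.0000, -2.0000).
‖u_2‖ = 2.8284, so q_2 = (0.7071, 0.0000, -0.7071).
r_{13} = q_1·c_3 = 1.2247; r_{23} = q_2·c_3 = -2.1213.
u_3 = c_3 − 1.2247·q_1 + 2.1213·q_2 = (-1.0000, 1.0000, -1.0000).
‖u_3‖ = 1.7321, so q_3 = (-0.5774, 0.5774, -0.5774).

Q = [[0.4082, 0.7071, -0.5774], [0.8165, 0.0000, 0.5774], [0.4082, -0.7071, -0.5774]], R = [[4.8990, 4.8990, 1.2247], [0.0000, 2.8284, -2.1213], [0.0000, 0.0000, 1.7321]]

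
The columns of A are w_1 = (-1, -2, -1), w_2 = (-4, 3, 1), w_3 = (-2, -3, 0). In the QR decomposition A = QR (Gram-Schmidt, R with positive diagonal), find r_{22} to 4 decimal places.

r_{22} = 4.9497

w_1 = (-1, -2, -1); ‖w_1‖ = 2.4495, so q_1 = (-0.4082, -0.8165, -0.4082).
q_1·w_2 = (-0.4082)·(-4) + (-0.8165)·3 + (-0.4082)·1 = -1.2247.
u_2 = w_2 + 1.2247·q_1 = (-4.5000, 2.0000, 0.5000).
r_{22} = ‖u_2‖ = 4.9497.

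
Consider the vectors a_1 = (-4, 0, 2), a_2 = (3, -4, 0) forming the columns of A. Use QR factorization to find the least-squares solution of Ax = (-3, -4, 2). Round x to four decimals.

a_1 = (-4, 0, 2); ‖a_1‖ = 4.4721, so q_1 = (-0.8944, 0.0000, 0.4472).
q_1·a_2 = (-0.8944)·3 + 0.0000·(-4) + 0.4472·0 = -2.6833.
u_2 = a_2 + 2.6833·q_1 = (0.6000, -4.0000, 1.2000).
‖u_2‖ = 4.2190, so q_2 = (0.1422, -0.9481, 0.2844).
Qᵀb = (3.5777, 3.9346).
Back-substitute: x_2 = 3.9346/4.2190 = 0.9326.
x_1 = (3.5777 + 2.6833·0.9326)/4.4721 = 1.3596.

x = (1.3596, 0.9326)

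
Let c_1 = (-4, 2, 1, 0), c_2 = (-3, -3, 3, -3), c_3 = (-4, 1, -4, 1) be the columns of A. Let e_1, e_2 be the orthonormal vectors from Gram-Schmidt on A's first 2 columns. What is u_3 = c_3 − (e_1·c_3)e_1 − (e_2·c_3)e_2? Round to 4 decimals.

u_3 = (-1.8133, -1.7733, -3.7067, -0.1200)

e_1 = c_1/‖c_1‖ = (-4, 2, 1, 0)/4.5826 = (-0.8729, 0.4364, 0.2182, 0.0000).
r_{12} = e_1·c_2 = 1.9640.
u_2 = c_2 − 1.9640·e_1 = (-1.2857, -3.8571, 2.5714, -3.0000).
‖u_2‖ = 5.6695, so e_2 = (-0.2268, -0.6803, 0.4536, -0.5292).
r_{13} = e_1·c_3 = 3.0551; r_{23} = e_2·c_3 = -2.1166.
u_3 = c_3 − 3.0551·e_1 + 2.1166·e_2 = (-1.8133, -1.7733, -3.7067, -0.1200).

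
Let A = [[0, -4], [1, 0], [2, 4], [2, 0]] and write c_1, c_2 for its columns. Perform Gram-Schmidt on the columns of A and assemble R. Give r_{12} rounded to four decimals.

c_1 = (0, 1, 2, 2); ‖c_1‖ = 3.0000, so e_1 = (0.0000, 0.3333, 0.6667, 0.6667).
r_{12} = e_1·c_2 = 2.6667.

r_{12} = 2.6667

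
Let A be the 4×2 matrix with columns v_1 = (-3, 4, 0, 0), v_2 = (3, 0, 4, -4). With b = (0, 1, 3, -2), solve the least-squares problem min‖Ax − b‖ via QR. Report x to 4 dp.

x = (0.3644, 0.5678)

v_1 = (-3, 4, 0, 0); ‖v_1‖ = 5.0000, so q_1 = (-0.6000, 0.8000, 0.0000, 0.0000).
q_1·v_2 = (-0.6000)·3 + 0.8000·0 + 0.0000·4 + 0.0000·(-4) = -1.8000.
u_2 = v_2 + 1.8000·q_1 = (1.9200, 1.4400, 4.0000, -4.0000).
‖u_2‖ = 6.1449, so q_2 = (0.3125, 0.2343, 0.6509, -0.6509).
Qᵀb = (0.8000, 3.4891).
Back-substitute: x_2 = 3.4891/6.1449 = 0.5678.
x_1 = (0.8000 + 1.8000·0.5678)/5.0000 = 0.3644.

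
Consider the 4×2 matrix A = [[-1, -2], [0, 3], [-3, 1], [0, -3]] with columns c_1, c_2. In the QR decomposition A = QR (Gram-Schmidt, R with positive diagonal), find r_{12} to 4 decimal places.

c_1 = (-1, 0, -3, 0); ‖c_1‖ = 3.1623, so q_1 = (-0.3162, 0.0000, -0.9487, 0.0000).
r_{12} = q_1·c_2 = -0.3162.

r_{12} = -0.3162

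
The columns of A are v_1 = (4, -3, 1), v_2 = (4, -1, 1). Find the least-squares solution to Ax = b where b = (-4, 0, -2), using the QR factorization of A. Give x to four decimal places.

e_1 = v_1/‖v_1‖ = (4, -3, 1)/5.0990 = (0.7845, -0.5883, 0.1961).
r_{12} = e_1·v_2 = 3.9223.
u_2 = v_2 − 3.9223·e_1 = (0.9231, 1.3077, 0.2308).
‖u_2‖ = 1.6172, so e_2 = (0.5708, 0.8086, 0.1427).
Qᵀb = (-3.5301, -2.5685).
Back-substitute: x_2 = -2.5685/1.6172 = -1.5882.
x_1 = (-3.5301 − 3.9223·(-1.5882))/5.0990 = 0.5294.

x = (0.5294, -1.5882)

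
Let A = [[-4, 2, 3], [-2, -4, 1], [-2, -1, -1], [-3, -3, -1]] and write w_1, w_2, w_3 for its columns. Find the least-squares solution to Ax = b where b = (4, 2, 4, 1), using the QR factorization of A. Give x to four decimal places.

x = (-1.0171, 0.1580, -0.0918)

w_1 = (-4, -2, -2, -3); ‖w_1‖ = 5.7446, so e_1 = (-0.6963, -0.3482, -0.3482, -0.5222).
e_1·w_2 = (-0.6963)·2 + (-0.3482)·(-4) + (-0.3482)·(-1) + (-0.5222)·(-3) = 1.9149.
u_2 = w_2 − 1.9149·e_1 = (3.3333, -3.3333, -0.3333, -2.0000).
‖u_2‖ = 5.1316, so e_2 = (0.6496, -0.6496, -0.0650, -0.3897).
e_1·w_3 = (-0.6963)·3 + (-0.3482)·1 + (-0.3482)·(-1) + (-0.5222)·(-1) = -1.5667; e_2·w_3 = 0.6496·3 + (-0.6496)·1 + (-0.0650)·(-1) + (-0.3897)·(-1) = 1.7538.
u_3 = w_3 + 1.5667·e_1 − 1.7538·e_2 = (0.7699, 1.5938, -1.4315, -1.1346).
‖u_3‖ = 2.5435, so e_3 = (0.3027, 0.6266, -0.5628, -0.4461).
Qᵀb = (-5.3964, 0.6496, -0.2335).
Back-substitute: x_3 = -0.2335/2.5435 = -0.0918.
x_2 = (0.6496 − 1.7538·(-0.0918))/5.1316 = 0.1580.
x_1 = (-5.3964 − 1.9149·0.1580 + 1.5667·(-0.0918))/5.7446 = -1.0171.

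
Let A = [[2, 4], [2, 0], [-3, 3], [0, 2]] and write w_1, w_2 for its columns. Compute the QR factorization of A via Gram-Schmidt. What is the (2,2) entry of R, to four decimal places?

w_1 = (2, 2, -3, 0); ‖w_1‖ = 4.1231, so e_1 = (0.4851, 0.4851, -0.7276, 0.0000).
e_1·w_2 = 0.4851·4 + 0.4851·0 + (-0.7276)·3 + 0.0000·2 = -0.2425.
u_2 = w_2 + 0.2425·e_1 = (4.1176, 0.1176, 2.8235, 2.0000).
r_{22} = ‖u_2‖ = 5.3797.

r_{22} = 5.3797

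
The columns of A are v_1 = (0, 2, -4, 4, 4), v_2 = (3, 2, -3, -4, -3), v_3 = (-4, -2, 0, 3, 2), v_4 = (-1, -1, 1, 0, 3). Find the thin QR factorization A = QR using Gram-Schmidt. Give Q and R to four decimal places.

Q = [[0.0000, 0.4511, -0.7192, -0.0359], [0.2774, 0.3701, -0.3435, -0.1797], [-0.5547, -0.5899, -0.5391, -0.0135], [0.5547, -0.4627, -0.1254, -0.6558], [0.5547, -0.3123, -0.2419, 0.7322]], R = [[7.2111, -1.6641, 2.2188, 0.8321], [0.0000, 6.6506, -4.5571, -2.3480], [0.0000, 0.0000, 2.7036, -0.2020], [0.0000, 0.0000, 0.0000, 2.3987]]

v_1 = (0, 2, -4, 4, 4); ‖v_1‖ = 7.2111, so q_1 = (0.0000, 0.2774, -0.5547, 0.5547, 0.5547).
q_1·v_2 = 0.0000·3 + 0.2774·2 + (-0.5547)·(-3) + 0.5547·(-4) + 0.5547·(-3) = -1.6641.
u_2 = v_2 + 1.6641·q_1 = (3.0000, 2.4615, -3.9231, -3.0769, -2.0769).
‖u_2‖ = 6.6506, so q_2 = (0.4511, 0.3701, -0.5899, -0.4627, -0.3123).
q_1·v_3 = 0.0000·(-4) + 0.2774·(-2) + (-0.5547)·0 + 0.5547·3 + 0.5547·2 = 2.2188; q_2·v_3 = 0.4511·(-4) + 0.3701·(-2) + (-0.5899)·0 + (-0.4627)·3 + (-0.3123)·2 = -4.5571.
u_3 = v_3 − 2.2188·q_1 + 4.5571·q_2 = (-1.9443, -0.9287, -1.4574, -0.3391, -0.6539).
‖u_3‖ = 2.7036, so q_3 = (-0.7192, -0.3435, -0.5391, -0.1254, -0.2419).
q_1·v_4 = 0.0000·(-1) + 0.2774·(-1) + (-0.5547)·1 + 0.5547·0 + 0.5547·3 = 0.8321; q_2·v_4 = 0.4511·(-1) + 0.3701·(-1) + (-0.5899)·1 + (-0.4627)·0 + (-0.3123)·3 = -2.3480; q_3·v_4 = (-0.7192)·(-1) + (-0.3435)·(-1) + (-0.5391)·1 + (-0.1254)·0 + (-0.2419)·3 = -0.2020.
u_4 = v_4 − 0.8321·q_1 + 2.3480·q_2 + 0.2020·q_3 = (-0.0861, -0.4311, -0.0324, -1.5732, 1.7564).
‖u_4‖ = 2.3987, so q_4 = (-0.0359, -0.1797, -0.0135, -0.6558, 0.7322).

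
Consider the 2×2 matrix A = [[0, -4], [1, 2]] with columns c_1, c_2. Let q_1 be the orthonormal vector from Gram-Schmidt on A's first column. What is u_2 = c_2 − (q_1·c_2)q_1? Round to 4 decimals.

u_2 = (-4.0000, 0.0000)

c_1 = (0, 1); ‖c_1‖ = 1.0000, so q_1 = (0.0000, 1.0000).
q_1·c_2 = 0.0000·(-4) + 1.0000·2 = 2.0000.
u_2 = c_2 − 2.0000·q_1 = (-4.0000, 0.0000).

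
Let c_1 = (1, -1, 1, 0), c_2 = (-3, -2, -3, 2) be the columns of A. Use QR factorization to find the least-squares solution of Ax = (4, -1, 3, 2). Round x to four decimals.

c_1 = (1, -1, 1, 0); ‖c_1‖ = 1.7321, so e_1 = (0.5774, -0.5774, 0.5774, 0.0000).
e_1·c_2 = 0.5774·(-3) + (-0.5774)·(-2) + 0.5774·(-3) + 0.0000·2 = -2.3094.
u_2 = c_2 + 2.3094·e_1 = (-1.6667, -3.3333, -1.6667, 2.0000).
‖u_2‖ = 4.5461, so e_2 = (-0.3666, -0.7332, -0.3666, 0.4399).
Qᵀb = (4.6188, -0.9532).
Back-substitute: x_2 = -0.9532/4.5461 = -0.2097.
x_1 = (4.6188 + 2.3094·(-0.2097))/1.7321 = 2.3871.

x = (2.3871, -0.2097)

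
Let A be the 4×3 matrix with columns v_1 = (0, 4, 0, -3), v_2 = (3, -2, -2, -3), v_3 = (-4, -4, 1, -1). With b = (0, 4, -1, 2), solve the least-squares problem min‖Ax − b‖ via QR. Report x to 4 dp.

q_1 = v_1/‖v_1‖ = (0, 4, 0, -3)/5.0000 = (0.0000, 0.8000, 0.0000, -0.6000).
r_{12} = q_1·v_2 = 0.2000.
u_2 = v_2 − 0.2000·q_1 = (3.0000, -2.1600, -2.0000, -2.8800).
‖u_2‖ = 5.0951, so q_2 = (0.5888, -0.4239, -0.3925, -0.5652).
r_{13} = q_1·v_3 = -2.6000; r_{23} = q_2·v_3 = -0.4867.
u_3 = v_3 + 2.6000·q_1 + 0.4867·q_2 = (-3.7134, -2.1263, 0.8089, -2.8351).
‖u_3‖ = 5.1964, so q_3 = (-0.7146, -0.4092, 0.1557, -0.5456).
Qᵀb = (2.0000, -2.4337, -2.8836).
Back-substitute: x_3 = -2.8836/5.1964 = -0.5549.
x_2 = (-2.4337 + 0.4867·(-0.5549))/5.0951 = -0.5307.
x_1 = (2.0000 − 0.2000·(-0.5307) + 2.6000·(-0.5549))/5.0000 = 0.1327.

x = (0.1327, -0.5307, -0.5549)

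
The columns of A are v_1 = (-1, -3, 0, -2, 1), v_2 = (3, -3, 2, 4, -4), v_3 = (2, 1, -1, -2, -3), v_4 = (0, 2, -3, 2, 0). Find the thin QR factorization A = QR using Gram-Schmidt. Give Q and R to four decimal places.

Q = [[-0.2582, 0.3619, 0.3712, -0.0543], [-0.7746, -0.5847, 0.1133, -0.2066], [0.0000, 0.2784, -0.2689, -0.9199], [-0.5164, 0.4455, -0.6521, 0.3284], [0.2582, -0.5012, -0.5932, -0.0173]], R = [[3.8730, -1.5492, -1.0328, -2.5820], [0.0000, 7.1833, 0.4733, -1.1137], [0.0000, 0.0000, 4.2082, -0.2708], [0.0000, 0.0000, 0.0000, 3.0033]]

q_1 = v_1/‖v_1‖ = (-1, -3, 0, -2, 1)/3.8730 = (-0.2582, -0.7746, 0.0000, -0.5164, 0.2582).
r_{12} = q_1·v_2 = -1.5492.
u_2 = v_2 + 1.5492·q_1 = (2.6000, -4.2000, 2.0000, 3.2000, -3.6000).
‖u_2‖ = 7.1833, so q_2 = (0.3619, -0.5847, 0.2784, 0.4455, -0.5012).
r_{13} = q_1·v_3 = -1.0328; r_{23} = q_2·v_3 = 0.4733.
u_3 = v_3 + 1.0328·q_1 − 0.4733·q_2 = (1.5620, 0.4767, -1.1318, -2.7442, -2.4961).
‖u_3‖ = 4.2082, so q_3 = (0.3712, 0.1133, -0.2689, -0.6521, -0.5932).
r_{14} = q_1·v_4 = -2.5820; r_{24} = q_2·v_4 = -1.1137; r_{34} = q_3·v_4 = -0.2708.
u_4 = v_4 + 2.5820·q_1 + 1.1137·q_2 + 0.2708·q_3 = (-0.1631, -0.6205, -2.7627, 0.9862, -0.0521).
‖u_4‖ = 3.0033, so q_4 = (-0.0543, -0.2066, -0.9199, 0.3284, -0.0173).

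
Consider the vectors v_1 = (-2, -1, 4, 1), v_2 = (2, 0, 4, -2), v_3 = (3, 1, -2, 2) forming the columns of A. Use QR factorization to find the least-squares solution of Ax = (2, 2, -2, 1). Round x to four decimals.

x = (-0.2283, -0.0018, 0.6123)

v_1 = (-2, -1, 4, 1); ‖v_1‖ = 4.6904, so e_1 = (-0.4264, -0.2132, 0.8528, 0.2132).
e_1·v_2 = (-0.4264)·2 + (-0.2132)·0 + 0.8528·4 + 0.2132·(-2) = 2.1320.
u_2 = v_2 − 2.1320·e_1 = (2.9091, 0.4545, 2.1818, -2.4545).
‖u_2‖ = 4.4107, so e_2 = (0.6595, 0.1031, 0.4947, -0.5565).
e_1·v_3 = (-0.4264)·3 + (-0.2132)·1 + 0.8528·(-2) + 0.2132·2 = -2.7716; e_2·v_3 = 0.6595·3 + 0.1031·1 + 0.4947·(-2) + (-0.5565)·2 = -0.0206.
u_3 = v_3 + 2.7716·e_1 + 0.0206·e_2 = (1.8318, 0.4112, 0.3738, 2.5794).
‖u_3‖ = 3.2121, so e_3 = (0.5703, 0.1280, 0.1164, 0.8030).
Qᵀb = (-2.7716, -0.0206, 1.9668).
Back-substitute: x_3 = 1.9668/3.2121 = 0.6123.
x_2 = (-0.0206 + 0.0206·0.6123)/4.4107 = -0.0018.
x_1 = (-2.7716 − 2.1320·(-0.0018) + 2.7716·0.6123)/4.6904 = -0.2283.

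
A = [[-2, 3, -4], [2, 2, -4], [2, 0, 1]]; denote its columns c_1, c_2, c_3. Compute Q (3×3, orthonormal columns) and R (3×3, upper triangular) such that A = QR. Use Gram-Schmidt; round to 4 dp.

e_1 = c_1/‖c_1‖ = (-2, 2, 2)/3.4641 = (-0.5774, 0.5774, 0.5774).
r_{12} = e_1·c_2 = -0.5774.
u_2 = c_2 + 0.5774·e_1 = (2.6667, 2.3333, 0.3333).
‖u_2‖ = 3.5590, so e_2 = (0.7493, 0.6556, 0.0937).
r_{13} = e_1·c_3 = 0.5774; r_{23} = e_2·c_3 = -5.5259.
u_3 = c_3 − 0.5774·e_1 + 5.5259·e_2 = (0.4737, -0.7105, 1.1842).
‖u_3‖ = 1.4600, so e_3 = (0.3244, -0.4867, 0.8111).

Q = [[-0.5774, 0.7493, 0.3244], [0.5774, 0.6556, -0.4867], [0.5774, 0.0937, 0.8111]], R = [[3.4641, -0.5774, 0.5774], [0.0000, 3.5590, -5.5259], [0.0000, 0.0000, 1.4600]]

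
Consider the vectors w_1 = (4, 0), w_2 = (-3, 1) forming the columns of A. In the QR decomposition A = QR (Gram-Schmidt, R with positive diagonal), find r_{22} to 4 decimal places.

r_{22} = 1.0000

w_1 = (4, 0); ‖w_1‖ = 4.0000, so e_1 = (1.0000, 0.0000).
e_1·w_2 = 1.0000·(-3) + 0.0000·1 = -3.0000.
u_2 = w_2 + 3.0000·e_1 = (0.0000, 1.0000).
r_{22} = ‖u_2‖ = 1.0000.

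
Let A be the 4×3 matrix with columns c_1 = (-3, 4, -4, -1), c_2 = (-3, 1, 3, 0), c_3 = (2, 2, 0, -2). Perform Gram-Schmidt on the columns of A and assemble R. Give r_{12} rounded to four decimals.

c_1 = (-3, 4, -4, -1); ‖c_1‖ = 6.4807, so e_1 = (-0.4629, 0.6172, -0.6172, -0.1543).
r_{12} = e_1·c_2 = 0.1543.

r_{12} = 0.1543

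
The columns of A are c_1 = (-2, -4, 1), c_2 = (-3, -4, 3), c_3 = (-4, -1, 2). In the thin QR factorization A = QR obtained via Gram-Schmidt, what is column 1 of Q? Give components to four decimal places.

q_1 = (-0.4364, -0.8729, 0.2182)

c_1 = (-2, -4, 1); ‖c_1‖ = 4.5826, so q_1 = (-0.4364, -0.8729, 0.2182).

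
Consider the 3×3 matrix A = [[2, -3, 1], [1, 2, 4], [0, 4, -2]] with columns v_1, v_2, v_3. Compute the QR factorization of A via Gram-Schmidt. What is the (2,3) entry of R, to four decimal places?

q_1 = v_1/‖v_1‖ = (2, 1, 0)/2.2361 = (0.8944, 0.4472, 0.0000).
r_{12} = q_1·v_2 = -1.7889.
u_2 = v_2 + 1.7889·q_1 = (-1.4000, 2.8000, 4.0000).
‖u_2‖ = 5.0794, so q_2 = (-0.2756, 0.5512, 0.7875).
r_{23} = q_2·v_3 = 0.3544.

r_{23} = 0.3544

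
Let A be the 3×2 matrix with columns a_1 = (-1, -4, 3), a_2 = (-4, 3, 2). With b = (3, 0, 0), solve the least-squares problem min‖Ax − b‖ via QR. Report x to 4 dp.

x = (-0.1480, -0.4240)

a_1 = (-1, -4, 3); ‖a_1‖ = 5.0990, so q_1 = (-0.1961, -0.7845, 0.5883).
q_1·a_2 = (-0.1961)·(-4) + (-0.7845)·3 + 0.5883·2 = -0.3922.
u_2 = a_2 + 0.3922·q_1 = (-4.0769, 2.6923, 2.2308).
‖u_2‖ = 5.3709, so q_2 = (-0.7591, 0.5013, 0.4153).
Qᵀb = (-0.5883, -2.2772).
Back-substitute: x_2 = -2.2772/5.3709 = -0.4240.
x_1 = (-0.5883 + 0.3922·(-0.4240))/5.0990 = -0.1480.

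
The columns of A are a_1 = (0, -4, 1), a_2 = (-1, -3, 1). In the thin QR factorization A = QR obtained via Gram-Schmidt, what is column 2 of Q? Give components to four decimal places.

q_2 = (-0.9718, 0.0572, 0.2287)

q_1 = a_1/‖a_1‖ = (0, -4, 1)/4.1231 = (0.0000, -0.9701, 0.2425).
r_{12} = q_1·a_2 = 3.1530.
u_2 = a_2 − 3.1530·q_1 = (-1.0000, 0.0588, 0.2353).
‖u_2‖ = 1.0290, so q_2 = (-0.9718, 0.0572, 0.2287).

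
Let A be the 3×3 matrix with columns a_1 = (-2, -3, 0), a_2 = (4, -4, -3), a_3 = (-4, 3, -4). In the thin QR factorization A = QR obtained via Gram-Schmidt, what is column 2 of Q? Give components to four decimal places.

e_2 = (0.7319, -0.4879, -0.4757)

a_1 = (-2, -3, 0); ‖a_1‖ = 3.6056, so e_1 = (-0.5547, -0.8321, 0.0000).
e_1·a_2 = (-0.5547)·4 + (-0.8321)·(-4) + 0.0000·(-3) = 1.1094.
u_2 = a_2 − 1.1094·e_1 = (4.6154, -3.0769, -3.0000).
‖u_2‖ = 6.3063, so e_2 = (0.7319, -0.4879, -0.4757).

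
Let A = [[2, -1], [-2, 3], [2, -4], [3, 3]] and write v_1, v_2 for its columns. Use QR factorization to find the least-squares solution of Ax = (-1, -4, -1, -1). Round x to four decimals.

x = (-0.0510, -0.2959)

v_1 = (2, -2, 2, 3); ‖v_1‖ = 4.5826, so q_1 = (0.4364, -0.4364, 0.4364, 0.6547).
q_1·v_2 = 0.4364·(-1) + (-0.4364)·3 + 0.4364·(-4) + 0.6547·3 = -1.5275.
u_2 = v_2 + 1.5275·q_1 = (-0.3333, 2.3333, -3.3333, 4.0000).
‖u_2‖ = 5.7155, so q_2 = (-0.0583, 0.4082, -0.5832, 0.6999).
Qᵀb = (0.2182, -1.6913).
Back-substitute: x_2 = -1.6913/5.7155 = -0.2959.
x_1 = (0.2182 + 1.5275·(-0.2959))/4.5826 = -0.0510.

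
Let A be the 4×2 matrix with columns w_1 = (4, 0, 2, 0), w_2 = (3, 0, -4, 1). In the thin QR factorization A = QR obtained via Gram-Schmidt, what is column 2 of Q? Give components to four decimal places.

w_1 = (4, 0, 2, 0); ‖w_1‖ = 4.4721, so e_1 = (0.8944, 0.0000, 0.4472, 0.0000).
e_1·w_2 = 0.8944·3 + 0.0000·0 + 0.4472·(-4) + 0.0000·1 = 0.8944.
u_2 = w_2 − 0.8944·e_1 = (2.2000, 0.0000, -4.4000, 1.0000).
‖u_2‖ = 5.0200, so e_2 = (0.4383, 0.0000, -0.8765, 0.1992).

e_2 = (0.4383, 0.0000, -0.8765, 0.1992)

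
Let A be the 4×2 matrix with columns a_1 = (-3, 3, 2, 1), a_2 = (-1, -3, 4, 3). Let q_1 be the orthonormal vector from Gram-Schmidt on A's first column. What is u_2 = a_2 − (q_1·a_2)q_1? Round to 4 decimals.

a_1 = (-3, 3, 2, 1); ‖a_1‖ = 4.7958, so q_1 = (-0.6255, 0.6255, 0.4170, 0.2085).
q_1·a_2 = (-0.6255)·(-1) + 0.6255·(-3) + 0.4170·4 + 0.2085·3 = 1.0426.
u_2 = a_2 − 1.0426·q_1 = (-0.3478, -3.6522, 3.5652, 2.7826).

u_2 = (-0.3478, -3.6522, 3.5652, 2.7826)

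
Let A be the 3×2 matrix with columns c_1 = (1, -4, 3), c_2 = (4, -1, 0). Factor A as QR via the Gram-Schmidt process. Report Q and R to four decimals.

c_1 = (1, -4, 3); ‖c_1‖ = 5.0990, so e_1 = (0.1961, -0.7845, 0.5883).
e_1·c_2 = 0.1961·4 + (-0.7845)·(-1) + 0.5883·0 = 1.5689.
u_2 = c_2 − 1.5689·e_1 = (3.6923, 0.2308, -0.9231).
‖u_2‖ = 3.8129, so e_2 = (0.9684, 0.0605, -0.2421).

Q = [[0.1961, 0.9684], [-0.7845, 0.0605], [0.5883, -0.2421]], R = [[5.0990, 1.5689], [0.0000, 3.8129]]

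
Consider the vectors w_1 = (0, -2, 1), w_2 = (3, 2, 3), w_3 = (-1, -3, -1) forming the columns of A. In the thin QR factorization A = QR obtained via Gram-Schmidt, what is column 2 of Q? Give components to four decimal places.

q_2 = (0.6425, 0.3427, 0.6854)

w_1 = (0, -2, 1); ‖w_1‖ = 2.2361, so q_1 = (0.0000, -0.8944, 0.4472).
q_1·w_2 = 0.0000·3 + (-0.8944)·2 + 0.4472·3 = -0.4472.
u_2 = w_2 + 0.4472·q_1 = (3.0000, 1.6000, 3.2000).
‖u_2‖ = 4.6690, so q_2 = (0.6425, 0.3427, 0.6854).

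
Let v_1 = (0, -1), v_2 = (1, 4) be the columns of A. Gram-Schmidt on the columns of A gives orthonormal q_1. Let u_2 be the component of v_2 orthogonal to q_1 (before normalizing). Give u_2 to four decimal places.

u_2 = (1.0000, 0.0000)

v_1 = (0, -1); ‖v_1‖ = 1.0000, so q_1 = (0.0000, -1.0000).
q_1·v_2 = 0.0000·1 + (-1.0000)·4 = -4.0000.
u_2 = v_2 + 4.0000·q_1 = (1.0000, 0.0000).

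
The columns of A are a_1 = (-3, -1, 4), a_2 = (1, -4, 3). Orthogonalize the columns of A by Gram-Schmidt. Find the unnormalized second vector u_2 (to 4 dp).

a_1 = (-3, -1, 4); ‖a_1‖ = 5.0990, so e_1 = (-0.5883, -0.1961, 0.7845).
e_1·a_2 = (-0.5883)·1 + (-0.1961)·(-4) + 0.7845·3 = 2.5495.
u_2 = a_2 − 2.5495·e_1 = (2.5000, -3.5000, 1.0000).

u_2 = (2.5000, -3.5000, 1.0000)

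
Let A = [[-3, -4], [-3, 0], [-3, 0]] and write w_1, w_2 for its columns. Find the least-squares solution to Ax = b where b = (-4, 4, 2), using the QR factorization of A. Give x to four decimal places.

x = (-1.0000, 1.7500)

w_1 = (-3, -3, -3); ‖w_1‖ = 5.1962, so e_1 = (-0.5774, -0.5774, -0.5774).
e_1·w_2 = (-0.5774)·(-4) + (-0.5774)·0 + (-0.5774)·0 = 2.3094.
u_2 = w_2 − 2.3094·e_1 = (-2.6667, 1.3333, 1.3333).
‖u_2‖ = 3.2660, so e_2 = (-0.8165, 0.4082, 0.4082).
Qᵀb = (-1.1547, 5.7155).
Back-substitute: x_2 = 5.7155/3.2660 = 1.7500.
x_1 = (-1.1547 − 2.3094·1.7500)/5.1962 = -1.0000.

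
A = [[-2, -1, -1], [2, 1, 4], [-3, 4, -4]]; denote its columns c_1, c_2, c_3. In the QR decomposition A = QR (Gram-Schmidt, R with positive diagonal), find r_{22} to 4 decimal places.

r_{22} = 3.7730

e_1 = c_1/‖c_1‖ = (-2, 2, -3)/4.1231 = (-0.4851, 0.4851, -0.7276).
r_{12} = e_1·c_2 = -1.9403.
u_2 = c_2 + 1.9403·e_1 = (-1.9412, 1.9412, 2.5882).
r_{22} = ‖u_2‖ = 3.7730.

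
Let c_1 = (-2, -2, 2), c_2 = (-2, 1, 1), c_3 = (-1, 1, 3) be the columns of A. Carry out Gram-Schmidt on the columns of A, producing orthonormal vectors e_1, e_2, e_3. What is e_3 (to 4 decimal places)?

e_1 = c_1/‖c_1‖ = (-2, -2, 2)/3.4641 = (-0.5774, -0.5774, 0.5774).
r_{12} = e_1·c_2 = 1.1547.
u_2 = c_2 − 1.1547·e_1 = (-1.3333, 1.6667, 0.3333).
‖u_2‖ = 2.1602, so e_2 = (-0.6172, 0.7715, 0.1543).
r_{13} = e_1·c_3 = 1.7321; r_{23} = e_2·c_3 = 1.8516.
u_3 = c_3 − 1.7321·e_1 − 1.8516·e_2 = (1.1429, 0.5714, 1.7143).
‖u_3‖ = 2.1381, so e_3 = (0.5345, 0.2673, 0.8018).

e_3 = (0.5345, 0.2673, 0.8018)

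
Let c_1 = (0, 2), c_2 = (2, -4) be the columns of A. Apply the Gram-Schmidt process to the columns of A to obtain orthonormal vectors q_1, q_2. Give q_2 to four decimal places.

c_1 = (0, 2); ‖c_1‖ = 2.0000, so q_1 = (0.0000, 1.0000).
q_1·c_2 = 0.0000·2 + 1.0000·(-4) = -4.0000.
u_2 = c_2 + 4.0000·q_1 = (2.0000, 0.0000).
‖u_2‖ = 2.0000, so q_2 = (1.0000, 0.0000).

q_2 = (1.0000, 0.0000)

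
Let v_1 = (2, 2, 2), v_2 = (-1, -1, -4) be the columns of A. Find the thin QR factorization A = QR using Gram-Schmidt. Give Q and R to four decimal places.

Q = [[0.5774, 0.4082], [0.5774, 0.4082], [0.5774, -0.8165]], R = [[3.4641, -3.4641], [0.0000, 2.4495]]

v_1 = (2, 2, 2); ‖v_1‖ = 3.4641, so e_1 = (0.5774, 0.5774, 0.5774).
e_1·v_2 = 0.5774·(-1) + 0.5774·(-1) + 0.5774·(-4) = -3.4641.
u_2 = v_2 + 3.4641·e_1 = (1.0000, 1.0000, -2.0000).
‖u_2‖ = 2.4495, so e_2 = (0.4082, 0.4082, -0.8165).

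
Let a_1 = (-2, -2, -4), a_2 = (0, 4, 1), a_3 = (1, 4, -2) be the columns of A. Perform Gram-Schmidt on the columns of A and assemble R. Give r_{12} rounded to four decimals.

r_{12} = -2.4495

e_1 = a_1/‖a_1‖ = (-2, -2, -4)/4.8990 = (-0.4082, -0.4082, -0.8165).
r_{12} = e_1·a_2 = -2.4495.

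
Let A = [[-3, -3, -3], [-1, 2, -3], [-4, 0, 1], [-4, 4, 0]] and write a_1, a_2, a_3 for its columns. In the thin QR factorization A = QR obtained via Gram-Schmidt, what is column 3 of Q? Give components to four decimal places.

q_3 = (-0.4396, -0.7646, 0.4683, 0.0526)

a_1 = (-3, -1, -4, -4); ‖a_1‖ = 6.4807, so q_1 = (-0.4629, -0.1543, -0.6172, -0.6172).
q_1·a_2 = (-0.4629)·(-3) + (-0.1543)·2 + (-0.6172)·0 + (-0.6172)·4 = -1.3887.
u_2 = a_2 + 1.3887·q_1 = (-3.6429, 1.7857, -0.8571, 3.1429).
‖u_2‖ = 5.2030, so q_2 = (-0.7001, 0.3432, -0.1647, 0.6040).
q_1·a_3 = (-0.4629)·(-3) + (-0.1543)·(-3) + (-0.6172)·1 + (-0.6172)·0 = 1.2344; q_2·a_3 = (-0.7001)·(-3) + 0.3432·(-3) + (-0.1647)·1 + 0.6040·0 = 0.9061.
u_3 = a_3 − 1.2344·q_1 − 0.9061·q_2 = (-1.7942, -3.1205, 1.9112, 0.2146).
‖u_3‖ = 4.0811, so q_3 = (-0.4396, -0.7646, 0.4683, 0.0526).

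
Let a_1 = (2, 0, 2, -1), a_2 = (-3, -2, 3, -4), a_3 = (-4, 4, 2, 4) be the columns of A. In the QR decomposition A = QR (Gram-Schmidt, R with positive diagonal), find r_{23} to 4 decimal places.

a_1 = (2, 0, 2, -1); ‖a_1‖ = 3.0000, so q_1 = (0.6667, 0.0000, 0.6667, -0.3333).
q_1·a_2 = 0.6667·(-3) + 0.0000·(-2) + 0.6667·3 + (-0.3333)·(-4) = 1.3333.
u_2 = a_2 − 1.3333·q_1 = (-3.8889, -2.0000, 2.1111, -3.5556).
‖u_2‖ = 6.0185, so q_2 = (-0.6462, -0.3323, 0.3508, -0.5908).
r_{23} = q_2·a_3 = -0.4062.

r_{23} = -0.4062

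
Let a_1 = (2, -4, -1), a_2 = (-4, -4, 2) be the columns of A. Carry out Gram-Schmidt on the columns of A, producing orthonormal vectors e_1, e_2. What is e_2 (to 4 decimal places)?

e_2 = (-0.7807, -0.4880, 0.3904)

a_1 = (2, -4, -1); ‖a_1‖ = 4.5826, so e_1 = (0.4364, -0.8729, -0.2182).
e_1·a_2 = 0.4364·(-4) + (-0.8729)·(-4) + (-0.2182)·2 = 1.3093.
u_2 = a_2 − 1.3093·e_1 = (-4.5714, -2.8571, 2.2857).
‖u_2‖ = 5.8554, so e_2 = (-0.7807, -0.4880, 0.3904).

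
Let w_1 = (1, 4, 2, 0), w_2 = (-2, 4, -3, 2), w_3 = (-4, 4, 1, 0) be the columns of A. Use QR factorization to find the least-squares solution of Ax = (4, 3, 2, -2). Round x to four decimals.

q_1 = w_1/‖w_1‖ = (1, 4, 2, 0)/4.5826 = (0.2182, 0.8729, 0.4364, 0.0000).
r_{12} = q_1·w_2 = 1.7457.
u_2 = w_2 − 1.7457·q_1 = (-2.3810, 2.4762, -3.7619, 2.0000).
‖u_2‖ = 5.4729, so q_2 = (-0.4350, 0.4524, -0.6874, 0.3654).
r_{13} = q_1·w_3 = 3.0551; r_{23} = q_2·w_3 = 2.8626.
u_3 = w_3 − 3.0551·q_1 − 2.8626·q_2 = (-3.4213, 0.0382, 1.6343, -1.0461).
‖u_3‖ = 3.9335, so q_3 = (-0.8698, 0.0097, 0.4155, -0.2659).
Qᵀb = (4.3644, -2.4885, -2.0872).
Back-substitute: x_3 = -2.0872/3.9335 = -0.5306.
x_2 = (-2.4885 − 2.8626·(-0.5306))/5.4729 = -0.1771.
x_1 = (4.3644 − 1.7457·(-0.1771) − 3.0551·(-0.5306))/4.5826 = 1.3736.

x = (1.3736, -0.1771, -0.5306)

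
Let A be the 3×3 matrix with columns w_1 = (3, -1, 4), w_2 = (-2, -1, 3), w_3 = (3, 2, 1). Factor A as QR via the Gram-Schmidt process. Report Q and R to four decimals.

Q = [[0.5883, -0.8066, -0.0563], [-0.1961, -0.2099, 0.9578], [0.7845, 0.5525, 0.2817]], R = [[5.0990, 1.3728, 2.1573], [0.0000, 3.4807, -2.2873], [0.0000, 0.0000, 2.0284]]

q_1 = w_1/‖w_1‖ = (3, -1, 4)/5.0990 = (0.5883, -0.1961, 0.7845).
r_{12} = q_1·w_2 = 1.3728.
u_2 = w_2 − 1.3728·q_1 = (-2.8077, -0.7308, 1.9231).
‖u_2‖ = 3.4807, so q_2 = (-0.8066, -0.2099, 0.5525).
r_{13} = q_1·w_3 = 2.1573; r_{23} = q_2·w_3 = -2.2873.
u_3 = w_3 − 2.1573·q_1 + 2.2873·q_2 = (-0.1143, 1.9429, 0.5714).
‖u_3‖ = 2.0284, so q_3 = (-0.0563, 0.9578, 0.2817).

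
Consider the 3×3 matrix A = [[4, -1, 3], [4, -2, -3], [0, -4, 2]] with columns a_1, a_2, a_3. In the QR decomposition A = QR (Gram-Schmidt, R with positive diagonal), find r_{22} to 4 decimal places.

r_{22} = 4.0620

a_1 = (4, 4, 0); ‖a_1‖ = 5.6569, so q_1 = (0.7071, 0.7071, 0.0000).
q_1·a_2 = 0.7071·(-1) + 0.7071·(-2) + 0.0000·(-4) = -2.1213.
u_2 = a_2 + 2.1213·q_1 = (0.5000, -0.5000, -4.0000).
r_{22} = ‖u_2‖ = 4.0620.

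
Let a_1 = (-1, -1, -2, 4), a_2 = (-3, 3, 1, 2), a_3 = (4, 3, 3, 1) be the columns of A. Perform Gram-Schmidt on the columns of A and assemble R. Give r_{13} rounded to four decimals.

r_{13} = -1.9188

a_1 = (-1, -1, -2, 4); ‖a_1‖ = 4.6904, so q_1 = (-0.2132, -0.2132, -0.4264, 0.8528).
r_{13} = q_1·a_3 = -1.9188.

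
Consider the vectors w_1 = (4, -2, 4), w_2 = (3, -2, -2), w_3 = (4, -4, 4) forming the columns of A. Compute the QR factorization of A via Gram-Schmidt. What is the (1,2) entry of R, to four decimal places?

w_1 = (4, -2, 4); ‖w_1‖ = 6.0000, so q_1 = (0.6667, -0.3333, 0.6667).
r_{12} = q_1·w_2 = 1.3333.

r_{12} = 1.3333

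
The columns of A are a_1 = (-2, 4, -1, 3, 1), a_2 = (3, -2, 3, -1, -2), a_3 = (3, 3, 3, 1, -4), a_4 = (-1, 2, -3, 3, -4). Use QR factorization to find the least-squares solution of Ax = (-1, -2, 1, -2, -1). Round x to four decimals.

x = (-0.6419, -0.2641, 0.0526, -0.0009)

e_1 = a_1/‖a_1‖ = (-2, 4, -1, 3, 1)/5.5678 = (-0.3592, 0.7184, -0.1796, 0.5388, 0.1796).
r_{12} = e_1·a_2 = -3.9513.
u_2 = a_2 + 3.9513·e_1 = (1.5806, 0.8387, 2.2903, 1.1290, -1.2903).
‖u_2‖ = 3.3745, so e_2 = (0.4684, 0.2485, 0.6787, 0.3346, -0.3824).
r_{13} = e_1·a_3 = 0.3592; r_{23} = e_2·a_3 = 6.0511.
u_3 = a_3 − 0.3592·e_1 − 6.0511·e_2 = (0.2946, 1.2380, -1.0425, -1.2181, -1.7507).
‖u_3‖ = 2.6935, so e_3 = (0.1094, 0.4596, -0.3870, -0.4522, -0.6500).
r_{14} = e_1·a_4 = 3.2329; r_{24} = e_2·a_4 = 0.5258; r_{34} = e_3·a_4 = 3.2141.
u_4 = a_4 − 3.2329·e_1 − 0.5258·e_2 − 3.2141·e_3 = (-0.4365, -1.9305, -1.5322, 2.5357, -2.2905).
‖u_4‖ = 4.2357, so e_4 = (-0.1031, -0.4558, -0.3617, 0.5987, -0.5408).
Qᵀb = (-2.5145, -0.5736, 0.1388, -0.0037).
Back-substitute: x_4 = -0.0037/4.2357 = -0.0009.
x_3 = (0.1388 − 3.2141·(-0.0009))/2.6935 = 0.0526.
x_2 = (-0.5736 − 6.0511·0.0526 − 0.5258·(-0.0009))/3.3745 = -0.2641.
x_1 = (-2.5145 + 3.9513·(-0.2641) − 0.3592·0.0526 − 3.2329·(-0.0009))/5.5678 = -0.6419.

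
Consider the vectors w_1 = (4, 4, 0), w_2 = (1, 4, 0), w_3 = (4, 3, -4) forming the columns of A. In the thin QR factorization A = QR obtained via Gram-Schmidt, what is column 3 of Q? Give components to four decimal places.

q_1 = w_1/‖w_1‖ = (4, 4, 0)/5.6569 = (0.7071, 0.7071, 0.0000).
r_{12} = q_1·w_2 = 3.5355.
u_2 = w_2 − 3.5355·q_1 = (-1.5000, 1.5000, 0.0000).
‖u_2‖ = 2.1213, so q_2 = (-0.7071, 0.7071, 0.0000).
r_{13} = q_1·w_3 = 4.9497; r_{23} = q_2·w_3 = -0.7071.
u_3 = w_3 − 4.9497·q_1 + 0.7071·q_2 = (0.0000, 0.0000, -4.0000).
‖u_3‖ = 4.0000, so q_3 = (0.0000, 0.0000, -1.0000).

q_3 = (0.0000, 0.0000, -1.0000)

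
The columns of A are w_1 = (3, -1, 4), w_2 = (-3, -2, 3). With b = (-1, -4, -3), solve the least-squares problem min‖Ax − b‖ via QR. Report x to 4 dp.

x = (-0.4607, 0.1956)

w_1 = (3, -1, 4); ‖w_1‖ = 5.0990, so q_1 = (0.5883, -0.1961, 0.7845).
q_1·w_2 = 0.5883·(-3) + (-0.1961)·(-2) + 0.7845·3 = 0.9806.
u_2 = w_2 − 0.9806·q_1 = (-3.5769, -1.8077, 2.2308).
‖u_2‖ = 4.5868, so q_2 = (-0.7798, -0.3941, 0.4863).
Qᵀb = (-2.1573, 0.8972).
Back-substitute: x_2 = 0.8972/4.5868 = 0.1956.
x_1 = (-2.1573 − 0.9806·0.1956)/5.0990 = -0.4607.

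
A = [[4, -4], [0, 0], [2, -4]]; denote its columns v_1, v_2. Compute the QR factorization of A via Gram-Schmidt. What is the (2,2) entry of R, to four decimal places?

r_{22} = 1.7889

v_1 = (4, 0, 2); ‖v_1‖ = 4.4721, so q_1 = (0.8944, 0.0000, 0.4472).
q_1·v_2 = 0.8944·(-4) + 0.0000·0 + 0.4472·(-4) = -5.3666.
u_2 = v_2 + 5.3666·q_1 = (0.8000, 0.0000, -1.6000).
r_{22} = ‖u_2‖ = 1.7889.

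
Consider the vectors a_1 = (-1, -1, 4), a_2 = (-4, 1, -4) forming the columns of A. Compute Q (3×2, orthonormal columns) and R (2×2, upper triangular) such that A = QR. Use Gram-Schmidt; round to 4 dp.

Q = [[-0.2357, -0.9718], [-0.2357, 0.0572], [0.9428, -0.2287]], R = [[4.2426, -3.0641], [0.0000, 4.8591]]

a_1 = (-1, -1, 4); ‖a_1‖ = 4.2426, so q_1 = (-0.2357, -0.2357, 0.9428).
q_1·a_2 = (-0.2357)·(-4) + (-0.2357)·1 + 0.9428·(-4) = -3.0641.
u_2 = a_2 + 3.0641·q_1 = (-4.7222, 0.2778, -1.1111).
‖u_2‖ = 4.8591, so q_2 = (-0.9718, 0.0572, -0.2287).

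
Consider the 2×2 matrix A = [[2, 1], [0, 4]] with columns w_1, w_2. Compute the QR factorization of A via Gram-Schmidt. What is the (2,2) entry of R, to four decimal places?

e_1 = w_1/‖w_1‖ = (2, 0)/2.0000 = (1.0000, 0.0000).
r_{12} = e_1·w_2 = 1.0000.
u_2 = w_2 − 1.0000·e_1 = (0.0000, 4.0000).
r_{22} = ‖u_2‖ = 4.0000.

r_{22} = 4.0000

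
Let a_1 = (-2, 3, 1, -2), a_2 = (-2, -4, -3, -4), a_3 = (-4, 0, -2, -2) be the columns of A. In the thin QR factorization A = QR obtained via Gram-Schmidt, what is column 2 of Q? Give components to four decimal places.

q_2 = (-0.3498, -0.5247, -0.4247, -0.6496)

q_1 = a_1/‖a_1‖ = (-2, 3, 1, -2)/4.2426 = (-0.4714, 0.7071, 0.2357, -0.4714).
r_{12} = q_1·a_2 = -0.7071.
u_2 = a_2 + 0.7071·q_1 = (-2.3333, -3.5000, -2.8333, -4.3333).
‖u_2‖ = 6.6708, so q_2 = (-0.3498, -0.5247, -0.4247, -0.6496).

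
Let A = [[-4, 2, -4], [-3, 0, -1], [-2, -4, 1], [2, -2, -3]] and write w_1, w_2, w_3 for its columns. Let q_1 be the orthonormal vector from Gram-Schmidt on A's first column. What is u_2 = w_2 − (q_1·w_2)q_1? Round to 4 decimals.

w_1 = (-4, -3, -2, 2); ‖w_1‖ = 5.7446, so q_1 = (-0.6963, -0.5222, -0.3482, 0.3482).
q_1·w_2 = (-0.6963)·2 + (-0.5222)·0 + (-0.3482)·(-4) + 0.3482·(-2) = -0.6963.
u_2 = w_2 + 0.6963·q_1 = (1.5152, -0.3636, -4.2424, -1.7576).

u_2 = (1.5152, -0.3636, -4.2424, -1.7576)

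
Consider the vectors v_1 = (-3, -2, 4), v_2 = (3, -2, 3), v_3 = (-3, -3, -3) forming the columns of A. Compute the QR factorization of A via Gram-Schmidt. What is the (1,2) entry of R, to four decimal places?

r_{12} = 1.2999

e_1 = v_1/‖v_1‖ = (-3, -2, 4)/5.3852 = (-0.5571, -0.3714, 0.7428).
r_{12} = e_1·v_2 = 1.2999.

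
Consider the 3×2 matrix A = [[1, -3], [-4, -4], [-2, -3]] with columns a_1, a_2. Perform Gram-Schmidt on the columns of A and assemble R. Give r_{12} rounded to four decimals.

r_{12} = 4.1461

a_1 = (1, -4, -2); ‖a_1‖ = 4.5826, so q_1 = (0.2182, -0.8729, -0.4364).
r_{12} = q_1·a_2 = 4.1461.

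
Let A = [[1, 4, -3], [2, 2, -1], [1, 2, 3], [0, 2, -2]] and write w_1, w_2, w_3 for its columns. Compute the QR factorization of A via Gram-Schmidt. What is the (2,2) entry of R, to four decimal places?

r_{22} = 3.3665

e_1 = w_1/‖w_1‖ = (1, 2, 1, 0)/2.4495 = (0.4082, 0.8165, 0.4082, 0.0000).
r_{12} = e_1·w_2 = 4.0825.
u_2 = w_2 − 4.0825·e_1 = (2.3333, -1.3333, 0.3333, 2.0000).
r_{22} = ‖u_2‖ = 3.3665.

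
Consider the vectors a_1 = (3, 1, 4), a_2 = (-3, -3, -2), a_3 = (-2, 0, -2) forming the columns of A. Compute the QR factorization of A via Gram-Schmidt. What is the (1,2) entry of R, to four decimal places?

r_{12} = -3.9223

a_1 = (3, 1, 4); ‖a_1‖ = 5.0990, so q_1 = (0.5883, 0.1961, 0.7845).
r_{12} = q_1·a_2 = -3.9223.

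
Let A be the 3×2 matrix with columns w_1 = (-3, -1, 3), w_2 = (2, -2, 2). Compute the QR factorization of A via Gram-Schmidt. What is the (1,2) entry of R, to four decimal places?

w_1 = (-3, -1, 3); ‖w_1‖ = 4.3589, so q_1 = (-0.6882, -0.2294, 0.6882).
r_{12} = q_1·w_2 = 0.4588.

r_{12} = 0.4588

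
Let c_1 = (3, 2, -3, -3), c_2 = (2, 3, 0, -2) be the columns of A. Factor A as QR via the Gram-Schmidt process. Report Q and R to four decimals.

Q = [[0.5388, 0.1008], [0.3592, 0.7185], [-0.5388, 0.6807], [-0.5388, -0.1008]], R = [[5.5678, 3.2329], [0.0000, 2.5590]]

c_1 = (3, 2, -3, -3); ‖c_1‖ = 5.5678, so e_1 = (0.5388, 0.3592, -0.5388, -0.5388).
e_1·c_2 = 0.5388·2 + 0.3592·3 + (-0.5388)·0 + (-0.5388)·(-2) = 3.2329.
u_2 = c_2 − 3.2329·e_1 = (0.2581, 1.8387, 1.7419, -0.2581).
‖u_2‖ = 2.5590, so e_2 = (0.1008, 0.7185, 0.6807, -0.1008).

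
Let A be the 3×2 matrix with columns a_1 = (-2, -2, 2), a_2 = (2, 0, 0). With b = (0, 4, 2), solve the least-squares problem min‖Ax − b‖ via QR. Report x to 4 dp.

x = (-0.5000, -0.5000)

q_1 = a_1/‖a_1‖ = (-2, -2, 2)/3.4641 = (-0.5774, -0.5774, 0.5774).
r_{12} = q_1·a_2 = -1.1547.
u_2 = a_2 + 1.1547·q_1 = (1.3333, -0.6667, 0.6667).
‖u_2‖ = 1.6330, so q_2 = (0.8165, -0.4082, 0.4082).
Qᵀb = (-1.1547, -0.8165).
Back-substitute: x_2 = -0.8165/1.6330 = -0.5000.
x_1 = (-1.1547 + 1.1547·(-0.5000))/3.4641 = -0.5000.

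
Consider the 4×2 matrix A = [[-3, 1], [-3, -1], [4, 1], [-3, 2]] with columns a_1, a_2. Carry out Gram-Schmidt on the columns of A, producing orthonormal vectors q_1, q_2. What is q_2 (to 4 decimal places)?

a_1 = (-3, -3, 4, -3); ‖a_1‖ = 6.5574, so q_1 = (-0.4575, -0.4575, 0.6100, -0.4575).
q_1·a_2 = (-0.4575)·1 + (-0.4575)·(-1) + 0.6100·1 + (-0.4575)·2 = -0.3050.
u_2 = a_2 + 0.3050·q_1 = (0.8605, -1.1395, 1.1860, 1.8605).
‖u_2‖ = 2.6281, so q_2 = (0.3274, -0.4336, 0.4513, 0.7079).

q_2 = (0.3274, -0.4336, 0.4513, 0.7079)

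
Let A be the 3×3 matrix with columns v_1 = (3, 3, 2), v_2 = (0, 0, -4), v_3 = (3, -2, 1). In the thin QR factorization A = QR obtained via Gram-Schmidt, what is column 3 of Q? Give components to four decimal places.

v_1 = (3, 3, 2); ‖v_1‖ = 4.6904, so q_1 = (0.6396, 0.6396, 0.4264).
q_1·v_2 = 0.6396·0 + 0.6396·0 + 0.4264·(-4) = -1.7056.
u_2 = v_2 + 1.7056·q_1 = (1.0909, 1.0909, -3.2727).
‖u_2‖ = 3.6181, so q_2 = (0.3015, 0.3015, -0.9045).
q_1·v_3 = 0.6396·3 + 0.6396·(-2) + 0.4264·1 = 1.0660; q_2·v_3 = 0.3015·3 + 0.3015·(-2) + (-0.9045)·1 = -0.6030.
u_3 = v_3 − 1.0660·q_1 + 0.6030·q_2 = (2.5000, -2.5000, 0.0000).
‖u_3‖ = 3.5355, so q_3 = (0.7071, -0.7071, 0.0000).

q_3 = (0.7071, -0.7071, 0.0000)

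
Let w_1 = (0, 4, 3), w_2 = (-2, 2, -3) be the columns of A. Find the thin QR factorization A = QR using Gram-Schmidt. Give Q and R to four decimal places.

Q = [[0.0000, -0.4856], [0.8000, 0.5245], [0.6000, -0.6993]], R = [[5.0000, -0.2000], [0.0000, 4.1183]]

w_1 = (0, 4, 3); ‖w_1‖ = 5.0000, so q_1 = (0.0000, 0.8000, 0.6000).
q_1·w_2 = 0.0000·(-2) + 0.8000·2 + 0.6000·(-3) = -0.2000.
u_2 = w_2 + 0.2000·q_1 = (-2.0000, 2.1600, -2.8800).
‖u_2‖ = 4.1183, so q_2 = (-0.4856, 0.5245, -0.6993).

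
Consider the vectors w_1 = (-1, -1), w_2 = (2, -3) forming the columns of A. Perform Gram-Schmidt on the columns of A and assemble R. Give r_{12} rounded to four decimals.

e_1 = w_1/‖w_1‖ = (-1, -1)/1.4142 = (-0.7071, -0.7071).
r_{12} = e_1·w_2 = 0.7071.

r_{12} = 0.7071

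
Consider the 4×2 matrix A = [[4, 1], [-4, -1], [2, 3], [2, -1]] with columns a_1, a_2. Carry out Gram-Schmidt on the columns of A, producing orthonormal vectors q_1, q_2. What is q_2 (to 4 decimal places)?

q_2 = (-0.0690, 0.0690, 0.8281, -0.5521)

q_1 = a_1/‖a_1‖ = (4, -4, 2, 2)/6.3246 = (0.6325, -0.6325, 0.3162, 0.3162).
r_{12} = q_1·a_2 = 1.8974.
u_2 = a_2 − 1.8974·q_1 = (-0.2000, 0.2000, 2.4000, -1.6000).
‖u_2‖ = 2.8983, so q_2 = (-0.0690, 0.0690, 0.8281, -0.5521).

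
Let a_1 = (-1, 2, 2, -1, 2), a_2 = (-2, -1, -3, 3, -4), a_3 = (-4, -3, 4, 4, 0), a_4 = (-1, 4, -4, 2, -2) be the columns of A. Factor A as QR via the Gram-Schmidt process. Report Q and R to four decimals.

a_1 = (-1, 2, 2, -1, 2); ‖a_1‖ = 3.7417, so e_1 = (-0.2673, 0.5345, 0.5345, -0.2673, 0.5345).
e_1·a_2 = (-0.2673)·(-2) + 0.5345·(-1) + 0.5345·(-3) + (-0.2673)·3 + 0.5345·(-4) = -4.5434.
u_2 = a_2 + 4.5434·e_1 = (-3.2143, 1.4286, -0.5714, 1.7857, -1.5714).
‖u_2‖ = 4.2845, so e_2 = (-0.7502, 0.3334, -0.1334, 0.4168, -0.3668).
e_1·a_3 = (-0.2673)·(-4) + 0.5345·(-3) + 0.5345·4 + (-0.2673)·4 + 0.5345·0 = 0.5345; e_2·a_3 = (-0.7502)·(-4) + 0.3334·(-3) + (-0.1334)·4 + 0.4168·4 + (-0.3668)·0 = 3.1342.
u_3 = a_3 − 0.5345·e_1 − 3.1342·e_2 = (-1.5058, -4.3307, 4.1323, 2.8366, 0.8638).
‖u_3‖ = 6.8477, so e_3 = (-0.2199, -0.6324, 0.6035, 0.4142, 0.1261).
e_1·a_4 = (-0.2673)·(-1) + 0.5345·4 + 0.5345·(-4) + (-0.2673)·2 + 0.5345·(-2) = -1.3363; e_2·a_4 = (-0.7502)·(-1) + 0.3334·4 + (-0.1334)·(-4) + 0.4168·2 + (-0.3668)·(-2) = 4.1845; e_3·a_4 = (-0.2199)·(-1) + (-0.6324)·4 + 0.6035·(-4) + 0.4142·2 + 0.1261·(-2) = -4.1475.
u_4 = a_4 + 1.3363·e_1 − 4.1845·e_2 + 4.1475·e_3 = (0.8701, 0.6960, -0.2248, 1.6169, 0.7722).
‖u_4‖ = 2.1219, so e_4 = (0.4100, 0.3280, -0.1059, 0.7620, 0.3639).

Q = [[-0.2673, -0.7502, -0.2199, 0.4100], [0.5345, 0.3334, -0.6324, 0.3280], [0.5345, -0.1334, 0.6035, -0.1059], [-0.2673, 0.4168, 0.4142, 0.7620], [0.5345, -0.3668, 0.1261, 0.3639]], R = [[3.7417, -4.5434, 0.5345, -1.3363], [0.0000, 4.2845, 3.1342, 4.1845], [0.0000, 0.0000, 6.8477, -4.1475], [0.0000, 0.0000, 0.0000, 2.1219]]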